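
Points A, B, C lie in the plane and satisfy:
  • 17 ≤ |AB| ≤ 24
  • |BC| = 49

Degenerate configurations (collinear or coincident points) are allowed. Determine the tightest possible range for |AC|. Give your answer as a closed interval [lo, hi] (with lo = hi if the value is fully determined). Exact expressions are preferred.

|AB| ∈ [17, 24]
|BC| ∈ {49}
|AC| ∈ [25, 73]

|AC| ∈ [25, 73]  (≈ [25.0000, 73.0000])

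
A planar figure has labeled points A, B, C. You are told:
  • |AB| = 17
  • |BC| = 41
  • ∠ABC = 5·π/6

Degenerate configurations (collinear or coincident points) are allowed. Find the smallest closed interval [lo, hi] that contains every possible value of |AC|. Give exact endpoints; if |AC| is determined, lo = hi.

|AC| = √(697·√(3) + 1970)  (≈ 56.3670)

|AB| ∈ {17}
|BC| ∈ {41}
|AC| ∈ {√(697·√(3) + 1970)}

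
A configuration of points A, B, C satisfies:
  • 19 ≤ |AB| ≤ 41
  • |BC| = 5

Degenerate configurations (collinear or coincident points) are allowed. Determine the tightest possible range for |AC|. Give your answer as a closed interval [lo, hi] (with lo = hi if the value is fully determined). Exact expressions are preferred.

|AB| ∈ [19, 41]
|BC| ∈ {5}
|AC| ∈ [14, 46]

|AC| ∈ [14, 46]  (≈ [14.0000, 46.0000])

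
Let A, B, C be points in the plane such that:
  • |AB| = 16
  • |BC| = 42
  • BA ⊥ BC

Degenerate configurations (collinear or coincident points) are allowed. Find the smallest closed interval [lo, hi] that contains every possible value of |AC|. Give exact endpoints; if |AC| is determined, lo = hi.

|AB| ∈ {16}
|BC| ∈ {42}
|AC| ∈ {2·√(505)}

|AC| = 2·√(505)  (≈ 44.9444)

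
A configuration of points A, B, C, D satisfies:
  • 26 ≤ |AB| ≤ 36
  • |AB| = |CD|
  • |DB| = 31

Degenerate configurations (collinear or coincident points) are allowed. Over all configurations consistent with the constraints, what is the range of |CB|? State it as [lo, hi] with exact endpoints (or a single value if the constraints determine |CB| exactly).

|CB| ∈ [0, 67]  (≈ [0.0000, 67.0000])

|AB| ∈ [26, 36]
|BD| ∈ {31}
|CD| ∈ [26, 36]
|AD| ∈ [0, 67]
|BC| ∈ [0, 67]
|AC| ∈ [0, 103]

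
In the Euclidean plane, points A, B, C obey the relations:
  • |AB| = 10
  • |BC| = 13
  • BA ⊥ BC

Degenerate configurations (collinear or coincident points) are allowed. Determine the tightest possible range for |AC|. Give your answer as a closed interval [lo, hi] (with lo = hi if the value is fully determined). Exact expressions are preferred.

|AB| ∈ {10}
|BC| ∈ {13}
|AC| ∈ {√(269)}

|AC| = √(269)  (≈ 16.4012)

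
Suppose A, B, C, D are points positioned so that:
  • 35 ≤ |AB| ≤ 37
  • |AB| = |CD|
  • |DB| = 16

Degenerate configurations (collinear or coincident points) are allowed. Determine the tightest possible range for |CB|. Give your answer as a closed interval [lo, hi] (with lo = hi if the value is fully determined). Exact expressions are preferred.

|CB| ∈ [19, 53]  (≈ [19.0000, 53.0000])

|AB| ∈ [35, 37]
|BD| ∈ {16}
|CD| ∈ [35, 37]
|AD| ∈ [19, 53]
|BC| ∈ [19, 53]
|AC| ∈ [0, 90]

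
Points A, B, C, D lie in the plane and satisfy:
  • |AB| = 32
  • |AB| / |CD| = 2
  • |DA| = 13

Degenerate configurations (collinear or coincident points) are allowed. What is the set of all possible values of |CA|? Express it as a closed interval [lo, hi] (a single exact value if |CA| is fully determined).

|AB| ∈ {32}
|AD| ∈ {13}
|CD| ∈ {16}
|BD| ∈ [19, 45]
|AC| ∈ [3, 29]
|BC| ∈ [3, 61]

|CA| ∈ [3, 29]  (≈ [3.0000, 29.0000])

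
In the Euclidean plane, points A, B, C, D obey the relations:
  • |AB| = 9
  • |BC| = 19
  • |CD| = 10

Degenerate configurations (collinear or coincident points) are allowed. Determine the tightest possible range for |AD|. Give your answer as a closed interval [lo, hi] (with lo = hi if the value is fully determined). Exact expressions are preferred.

|AD| ∈ [0, 38]  (≈ [0.0000, 38.0000])

|AB| ∈ {9}
|BC| ∈ {19}
|CD| ∈ {10}
|AC| ∈ [10, 28]
|BD| ∈ [9, 29]
|AD| ∈ [0, 38]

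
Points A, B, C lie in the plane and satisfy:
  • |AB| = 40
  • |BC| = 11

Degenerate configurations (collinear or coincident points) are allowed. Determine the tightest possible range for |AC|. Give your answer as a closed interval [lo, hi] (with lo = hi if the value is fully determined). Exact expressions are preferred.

|AB| ∈ {40}
|BC| ∈ {11}
|AC| ∈ [29, 51]

|AC| ∈ [29, 51]  (≈ [29.0000, 51.0000])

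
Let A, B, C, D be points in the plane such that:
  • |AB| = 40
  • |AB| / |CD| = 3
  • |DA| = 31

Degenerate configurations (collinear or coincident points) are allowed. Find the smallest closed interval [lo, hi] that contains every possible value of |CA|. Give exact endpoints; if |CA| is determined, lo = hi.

|AB| ∈ {40}
|AD| ∈ {31}
|CD| ∈ {40/3}
|BD| ∈ [9, 71]
|AC| ∈ [53/3, 133/3]
|BC| ∈ [0, 253/3]

|CA| ∈ [53/3, 133/3]  (≈ [17.6667, 44.3333])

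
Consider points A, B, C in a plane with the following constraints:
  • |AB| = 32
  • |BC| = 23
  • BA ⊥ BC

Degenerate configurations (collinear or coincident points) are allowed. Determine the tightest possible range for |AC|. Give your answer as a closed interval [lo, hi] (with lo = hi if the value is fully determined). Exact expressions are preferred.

|AC| = √(1553)  (≈ 39.4081)

|AB| ∈ {32}
|BC| ∈ {23}
|AC| ∈ {√(1553)}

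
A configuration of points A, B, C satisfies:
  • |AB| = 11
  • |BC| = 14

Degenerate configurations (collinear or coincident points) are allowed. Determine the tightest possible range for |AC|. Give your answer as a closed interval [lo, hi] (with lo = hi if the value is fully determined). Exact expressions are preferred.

|AC| ∈ [3, 25]  (≈ [3.0000, 25.0000])

|AB| ∈ {11}
|BC| ∈ {14}
|AC| ∈ [3, 25]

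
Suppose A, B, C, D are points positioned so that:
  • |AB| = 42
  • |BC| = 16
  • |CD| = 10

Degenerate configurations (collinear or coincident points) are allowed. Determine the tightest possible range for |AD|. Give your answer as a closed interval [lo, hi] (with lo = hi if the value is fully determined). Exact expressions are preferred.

|AD| ∈ [16, 68]  (≈ [16.0000, 68.0000])

|AB| ∈ {42}
|BC| ∈ {16}
|CD| ∈ {10}
|AC| ∈ [26, 58]
|BD| ∈ [6, 26]
|AD| ∈ [16, 68]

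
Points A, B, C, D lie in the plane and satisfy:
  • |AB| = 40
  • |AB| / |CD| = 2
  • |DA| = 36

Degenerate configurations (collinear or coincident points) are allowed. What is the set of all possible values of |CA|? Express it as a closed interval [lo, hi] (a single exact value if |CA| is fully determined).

|AB| ∈ {40}
|AD| ∈ {36}
|CD| ∈ {20}
|BD| ∈ [4, 76]
|AC| ∈ [16, 56]
|BC| ∈ [0, 96]

|CA| ∈ [16, 56]  (≈ [16.0000, 56.0000])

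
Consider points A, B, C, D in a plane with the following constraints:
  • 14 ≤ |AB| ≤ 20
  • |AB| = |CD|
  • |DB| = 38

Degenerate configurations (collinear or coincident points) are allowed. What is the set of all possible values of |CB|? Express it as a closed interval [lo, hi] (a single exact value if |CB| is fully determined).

|AB| ∈ [14, 20]
|BD| ∈ {38}
|CD| ∈ [14, 20]
|AD| ∈ [18, 58]
|BC| ∈ [18, 58]
|AC| ∈ [0, 78]

|CB| ∈ [18, 58]  (≈ [18.0000, 58.0000])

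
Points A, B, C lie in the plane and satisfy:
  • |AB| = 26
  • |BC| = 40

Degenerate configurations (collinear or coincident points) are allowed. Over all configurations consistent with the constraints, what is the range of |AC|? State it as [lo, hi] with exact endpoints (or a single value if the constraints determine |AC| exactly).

|AB| ∈ {26}
|BC| ∈ {40}
|AC| ∈ [14, 66]

|AC| ∈ [14, 66]  (≈ [14.0000, 66.0000])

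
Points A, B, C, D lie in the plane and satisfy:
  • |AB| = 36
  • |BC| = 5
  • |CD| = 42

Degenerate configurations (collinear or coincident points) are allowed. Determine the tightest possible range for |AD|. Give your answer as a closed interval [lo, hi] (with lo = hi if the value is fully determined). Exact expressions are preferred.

|AB| ∈ {36}
|BC| ∈ {5}
|CD| ∈ {42}
|AC| ∈ [31, 41]
|BD| ∈ [37, 47]
|AD| ∈ [1, 83]

|AD| ∈ [1, 83]  (≈ [1.0000, 83.0000])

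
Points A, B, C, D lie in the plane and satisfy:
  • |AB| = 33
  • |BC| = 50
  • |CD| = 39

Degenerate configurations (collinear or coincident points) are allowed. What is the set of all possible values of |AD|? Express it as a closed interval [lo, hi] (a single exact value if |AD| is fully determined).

|AD| ∈ [0, 122]  (≈ [0.0000, 122.0000])

|AB| ∈ {33}
|BC| ∈ {50}
|CD| ∈ {39}
|AC| ∈ [17, 83]
|BD| ∈ [11, 89]
|AD| ∈ [0, 122]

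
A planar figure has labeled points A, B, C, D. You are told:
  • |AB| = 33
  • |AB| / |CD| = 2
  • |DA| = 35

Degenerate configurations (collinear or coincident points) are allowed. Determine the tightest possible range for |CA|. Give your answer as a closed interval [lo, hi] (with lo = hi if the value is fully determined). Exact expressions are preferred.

|CA| ∈ [37/2, 103/2]  (≈ [18.5000, 51.5000])

|AB| ∈ {33}
|AD| ∈ {35}
|CD| ∈ {33/2}
|BD| ∈ [2, 68]
|AC| ∈ [37/2, 103/2]
|BC| ∈ [0, 169/2]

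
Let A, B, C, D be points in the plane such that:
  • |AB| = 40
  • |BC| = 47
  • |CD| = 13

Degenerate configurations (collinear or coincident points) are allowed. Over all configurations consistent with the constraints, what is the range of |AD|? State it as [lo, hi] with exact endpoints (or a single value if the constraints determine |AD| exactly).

|AD| ∈ [0, 100]  (≈ [0.0000, 100.0000])

|AB| ∈ {40}
|BC| ∈ {47}
|CD| ∈ {13}
|AC| ∈ [7, 87]
|BD| ∈ [34, 60]
|AD| ∈ [0, 100]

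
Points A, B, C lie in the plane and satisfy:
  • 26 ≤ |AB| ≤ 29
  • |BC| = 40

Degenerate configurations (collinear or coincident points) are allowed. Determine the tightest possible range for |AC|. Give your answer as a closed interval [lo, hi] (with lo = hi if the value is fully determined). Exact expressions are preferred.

|AB| ∈ [26, 29]
|BC| ∈ {40}
|AC| ∈ [11, 69]

|AC| ∈ [11, 69]  (≈ [11.0000, 69.0000])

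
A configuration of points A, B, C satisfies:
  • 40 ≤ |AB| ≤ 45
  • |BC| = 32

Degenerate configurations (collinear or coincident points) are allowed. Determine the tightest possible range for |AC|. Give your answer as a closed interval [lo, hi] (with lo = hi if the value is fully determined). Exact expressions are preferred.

|AB| ∈ [40, 45]
|BC| ∈ {32}
|AC| ∈ [8, 77]

|AC| ∈ [8, 77]  (≈ [8.0000, 77.0000])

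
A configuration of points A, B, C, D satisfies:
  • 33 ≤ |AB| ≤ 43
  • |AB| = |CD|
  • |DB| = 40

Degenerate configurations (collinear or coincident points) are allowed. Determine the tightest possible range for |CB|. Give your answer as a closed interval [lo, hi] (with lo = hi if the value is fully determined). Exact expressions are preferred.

|CB| ∈ [0, 83]  (≈ [0.0000, 83.0000])

|AB| ∈ [33, 43]
|BD| ∈ {40}
|CD| ∈ [33, 43]
|AD| ∈ [0, 83]
|BC| ∈ [0, 83]
|AC| ∈ [0, 126]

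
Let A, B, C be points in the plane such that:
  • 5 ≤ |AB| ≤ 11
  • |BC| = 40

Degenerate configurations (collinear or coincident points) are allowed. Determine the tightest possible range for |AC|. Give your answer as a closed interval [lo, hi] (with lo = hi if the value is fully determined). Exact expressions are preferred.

|AC| ∈ [29, 51]  (≈ [29.0000, 51.0000])

|AB| ∈ [5, 11]
|BC| ∈ {40}
|AC| ∈ [29, 51]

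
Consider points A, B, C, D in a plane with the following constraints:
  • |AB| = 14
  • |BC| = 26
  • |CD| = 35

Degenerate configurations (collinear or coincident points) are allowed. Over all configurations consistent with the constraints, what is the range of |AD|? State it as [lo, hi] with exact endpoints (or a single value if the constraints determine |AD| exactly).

|AD| ∈ [0, 75]  (≈ [0.0000, 75.0000])

|AB| ∈ {14}
|BC| ∈ {26}
|CD| ∈ {35}
|AC| ∈ [12, 40]
|BD| ∈ [9, 61]
|AD| ∈ [0, 75]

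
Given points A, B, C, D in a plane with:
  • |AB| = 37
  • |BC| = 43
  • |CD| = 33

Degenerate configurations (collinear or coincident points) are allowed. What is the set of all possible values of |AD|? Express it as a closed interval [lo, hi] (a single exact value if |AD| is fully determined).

|AD| ∈ [0, 113]  (≈ [0.0000, 113.0000])

|AB| ∈ {37}
|BC| ∈ {43}
|CD| ∈ {33}
|AC| ∈ [6, 80]
|BD| ∈ [10, 76]
|AD| ∈ [0, 113]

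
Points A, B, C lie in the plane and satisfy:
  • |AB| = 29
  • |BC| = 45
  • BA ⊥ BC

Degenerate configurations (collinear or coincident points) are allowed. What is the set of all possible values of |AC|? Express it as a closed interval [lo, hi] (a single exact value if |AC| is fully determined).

|AB| ∈ {29}
|BC| ∈ {45}
|AC| ∈ {√(2866)}

|AC| = √(2866)  (≈ 53.5350)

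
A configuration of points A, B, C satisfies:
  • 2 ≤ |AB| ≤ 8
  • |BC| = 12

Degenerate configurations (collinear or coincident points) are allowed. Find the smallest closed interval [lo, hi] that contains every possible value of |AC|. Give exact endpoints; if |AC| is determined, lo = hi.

|AC| ∈ [4, 20]  (≈ [4.0000, 20.0000])

|AB| ∈ [2, 8]
|BC| ∈ {12}
|AC| ∈ [4, 20]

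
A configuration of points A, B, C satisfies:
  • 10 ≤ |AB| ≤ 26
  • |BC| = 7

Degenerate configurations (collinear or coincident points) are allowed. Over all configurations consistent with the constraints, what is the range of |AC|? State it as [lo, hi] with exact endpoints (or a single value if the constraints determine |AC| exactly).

|AC| ∈ [3, 33]  (≈ [3.0000, 33.0000])

|AB| ∈ [10, 26]
|BC| ∈ {7}
|AC| ∈ [3, 33]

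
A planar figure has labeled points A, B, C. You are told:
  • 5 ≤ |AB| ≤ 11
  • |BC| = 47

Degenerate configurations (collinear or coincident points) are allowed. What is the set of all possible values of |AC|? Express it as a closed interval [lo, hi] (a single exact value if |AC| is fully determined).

|AC| ∈ [36, 58]  (≈ [36.0000, 58.0000])

|AB| ∈ [5, 11]
|BC| ∈ {47}
|AC| ∈ [36, 58]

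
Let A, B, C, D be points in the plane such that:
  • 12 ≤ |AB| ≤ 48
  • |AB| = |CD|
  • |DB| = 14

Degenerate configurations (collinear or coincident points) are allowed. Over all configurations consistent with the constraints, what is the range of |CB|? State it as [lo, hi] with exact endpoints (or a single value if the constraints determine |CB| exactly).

|CB| ∈ [0, 62]  (≈ [0.0000, 62.0000])

|AB| ∈ [12, 48]
|BD| ∈ {14}
|CD| ∈ [12, 48]
|AD| ∈ [0, 62]
|BC| ∈ [0, 62]
|AC| ∈ [0, 110]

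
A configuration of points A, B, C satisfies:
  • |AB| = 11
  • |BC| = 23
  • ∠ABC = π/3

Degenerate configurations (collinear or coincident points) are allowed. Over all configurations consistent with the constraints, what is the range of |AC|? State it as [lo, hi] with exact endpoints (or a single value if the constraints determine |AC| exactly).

|AC| = √(397)  (≈ 19.9249)

|AB| ∈ {11}
|BC| ∈ {23}
|AC| ∈ {√(397)}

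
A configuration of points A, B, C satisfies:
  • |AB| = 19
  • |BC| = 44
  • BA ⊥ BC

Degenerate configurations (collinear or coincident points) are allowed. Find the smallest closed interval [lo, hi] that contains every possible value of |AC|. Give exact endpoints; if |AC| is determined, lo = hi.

|AC| = √(2297)  (≈ 47.9270)

|AB| ∈ {19}
|BC| ∈ {44}
|AC| ∈ {√(2297)}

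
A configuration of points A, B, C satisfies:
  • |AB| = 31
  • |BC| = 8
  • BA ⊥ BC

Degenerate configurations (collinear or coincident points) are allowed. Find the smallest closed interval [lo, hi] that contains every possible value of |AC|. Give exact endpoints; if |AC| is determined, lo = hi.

|AB| ∈ {31}
|BC| ∈ {8}
|AC| ∈ {5·√(41)}

|AC| = 5·√(41)  (≈ 32.0156)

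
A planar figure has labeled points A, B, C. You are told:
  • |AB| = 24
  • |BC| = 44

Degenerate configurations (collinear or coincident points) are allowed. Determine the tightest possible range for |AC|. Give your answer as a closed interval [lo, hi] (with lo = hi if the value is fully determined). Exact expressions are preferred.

|AC| ∈ [20, 68]  (≈ [20.0000, 68.0000])

|AB| ∈ {24}
|BC| ∈ {44}
|AC| ∈ [20, 68]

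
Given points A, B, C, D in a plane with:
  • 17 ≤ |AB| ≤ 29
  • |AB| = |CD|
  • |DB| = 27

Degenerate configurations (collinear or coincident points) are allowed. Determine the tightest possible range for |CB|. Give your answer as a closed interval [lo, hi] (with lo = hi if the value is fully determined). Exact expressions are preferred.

|AB| ∈ [17, 29]
|BD| ∈ {27}
|CD| ∈ [17, 29]
|AD| ∈ [0, 56]
|BC| ∈ [0, 56]
|AC| ∈ [0, 85]

|CB| ∈ [0, 56]  (≈ [0.0000, 56.0000])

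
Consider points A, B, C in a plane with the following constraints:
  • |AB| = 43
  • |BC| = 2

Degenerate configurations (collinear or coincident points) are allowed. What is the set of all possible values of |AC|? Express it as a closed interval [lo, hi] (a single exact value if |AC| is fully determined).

|AC| ∈ [41, 45]  (≈ [41.0000, 45.0000])

|AB| ∈ {43}
|BC| ∈ {2}
|AC| ∈ [41, 45]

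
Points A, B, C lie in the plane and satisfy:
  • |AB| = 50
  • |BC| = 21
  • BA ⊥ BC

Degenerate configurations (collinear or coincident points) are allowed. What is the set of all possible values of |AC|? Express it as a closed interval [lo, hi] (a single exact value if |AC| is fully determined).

|AB| ∈ {50}
|BC| ∈ {21}
|AC| ∈ {√(2941)}

|AC| = √(2941)  (≈ 54.2310)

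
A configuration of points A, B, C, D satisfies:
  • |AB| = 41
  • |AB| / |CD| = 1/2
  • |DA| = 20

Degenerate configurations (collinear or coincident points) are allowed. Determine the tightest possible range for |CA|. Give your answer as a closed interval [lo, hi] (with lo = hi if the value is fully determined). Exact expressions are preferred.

|AB| ∈ {41}
|AD| ∈ {20}
|CD| ∈ {82}
|BD| ∈ [21, 61]
|AC| ∈ [62, 102]
|BC| ∈ [21, 143]

|CA| ∈ [62, 102]  (≈ [62.0000, 102.0000])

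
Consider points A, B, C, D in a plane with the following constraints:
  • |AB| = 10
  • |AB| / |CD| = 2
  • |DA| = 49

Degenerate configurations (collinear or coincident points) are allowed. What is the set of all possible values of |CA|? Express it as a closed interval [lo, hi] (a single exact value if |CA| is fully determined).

|CA| ∈ [44, 54]  (≈ [44.0000, 54.0000])

|AB| ∈ {10}
|AD| ∈ {49}
|CD| ∈ {5}
|BD| ∈ [39, 59]
|AC| ∈ [44, 54]
|BC| ∈ [34, 64]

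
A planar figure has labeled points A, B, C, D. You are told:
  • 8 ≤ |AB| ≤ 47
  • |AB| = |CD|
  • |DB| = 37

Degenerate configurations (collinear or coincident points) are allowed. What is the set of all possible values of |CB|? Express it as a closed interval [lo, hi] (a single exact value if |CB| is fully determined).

|CB| ∈ [0, 84]  (≈ [0.0000, 84.0000])

|AB| ∈ [8, 47]
|BD| ∈ {37}
|CD| ∈ [8, 47]
|AD| ∈ [0, 84]
|BC| ∈ [0, 84]
|AC| ∈ [0, 131]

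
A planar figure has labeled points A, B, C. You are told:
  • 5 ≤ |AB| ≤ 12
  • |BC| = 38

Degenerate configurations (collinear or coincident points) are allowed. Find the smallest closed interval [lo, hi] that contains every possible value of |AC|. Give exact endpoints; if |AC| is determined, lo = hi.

|AB| ∈ [5, 12]
|BC| ∈ {38}
|AC| ∈ [26, 50]

|AC| ∈ [26, 50]  (≈ [26.0000, 50.0000])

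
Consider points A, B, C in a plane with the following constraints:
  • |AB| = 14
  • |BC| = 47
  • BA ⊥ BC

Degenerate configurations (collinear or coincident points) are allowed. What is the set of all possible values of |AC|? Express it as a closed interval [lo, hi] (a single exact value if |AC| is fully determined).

|AC| = √(2405)  (≈ 49.0408)

|AB| ∈ {14}
|BC| ∈ {47}
|AC| ∈ {√(2405)}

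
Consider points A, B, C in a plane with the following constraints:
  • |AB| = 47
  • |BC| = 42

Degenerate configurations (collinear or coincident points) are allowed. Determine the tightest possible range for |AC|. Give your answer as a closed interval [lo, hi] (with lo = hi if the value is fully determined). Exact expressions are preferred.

|AC| ∈ [5, 89]  (≈ [5.0000, 89.0000])

|AB| ∈ {47}
|BC| ∈ {42}
|AC| ∈ [5, 89]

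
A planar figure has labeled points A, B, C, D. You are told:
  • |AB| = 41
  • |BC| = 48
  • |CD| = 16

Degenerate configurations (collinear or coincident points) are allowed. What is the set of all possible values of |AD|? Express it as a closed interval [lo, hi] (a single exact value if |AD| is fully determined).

|AB| ∈ {41}
|BC| ∈ {48}
|CD| ∈ {16}
|AC| ∈ [7, 89]
|BD| ∈ [32, 64]
|AD| ∈ [0, 105]

|AD| ∈ [0, 105]  (≈ [0.0000, 105.0000])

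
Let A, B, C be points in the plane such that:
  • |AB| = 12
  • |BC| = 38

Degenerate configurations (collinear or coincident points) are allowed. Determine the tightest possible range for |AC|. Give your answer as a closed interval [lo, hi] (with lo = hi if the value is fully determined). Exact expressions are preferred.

|AC| ∈ [26, 50]  (≈ [26.0000, 50.0000])

|AB| ∈ {12}
|BC| ∈ {38}
|AC| ∈ [26, 50]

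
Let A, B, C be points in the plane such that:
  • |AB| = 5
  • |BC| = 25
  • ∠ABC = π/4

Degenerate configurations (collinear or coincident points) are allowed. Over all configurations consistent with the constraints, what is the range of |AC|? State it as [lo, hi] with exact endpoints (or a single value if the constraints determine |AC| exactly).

|AB| ∈ {5}
|BC| ∈ {25}
|AC| ∈ {5·√(26 - 5·√(2))}

|AC| = 5·√(26 - 5·√(2))  (≈ 21.7537)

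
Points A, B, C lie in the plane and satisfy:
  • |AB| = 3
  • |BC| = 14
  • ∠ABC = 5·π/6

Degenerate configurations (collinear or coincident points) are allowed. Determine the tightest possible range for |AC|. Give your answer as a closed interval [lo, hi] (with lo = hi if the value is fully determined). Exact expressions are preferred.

|AB| ∈ {3}
|BC| ∈ {14}
|AC| ∈ {√(42·√(3) + 205)}

|AC| = √(42·√(3) + 205)  (≈ 16.6657)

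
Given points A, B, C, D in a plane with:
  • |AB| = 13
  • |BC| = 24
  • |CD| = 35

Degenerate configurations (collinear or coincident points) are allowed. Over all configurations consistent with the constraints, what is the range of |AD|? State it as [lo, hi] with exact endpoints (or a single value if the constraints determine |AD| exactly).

|AD| ∈ [0, 72]  (≈ [0.0000, 72.0000])

|AB| ∈ {13}
|BC| ∈ {24}
|CD| ∈ {35}
|AC| ∈ [11, 37]
|BD| ∈ [11, 59]
|AD| ∈ [0, 72]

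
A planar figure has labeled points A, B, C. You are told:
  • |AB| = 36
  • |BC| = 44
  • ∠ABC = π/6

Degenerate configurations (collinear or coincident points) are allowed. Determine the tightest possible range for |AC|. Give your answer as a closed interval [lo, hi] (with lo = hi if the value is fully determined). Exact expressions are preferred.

|AB| ∈ {36}
|BC| ∈ {44}
|AC| ∈ {4·√(202 - 99·√(3))}

|AC| = 4·√(202 - 99·√(3))  (≈ 22.1005)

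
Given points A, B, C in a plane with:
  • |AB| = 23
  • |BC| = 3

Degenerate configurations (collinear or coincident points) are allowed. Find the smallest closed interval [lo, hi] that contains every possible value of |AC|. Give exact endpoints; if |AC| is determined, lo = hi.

|AC| ∈ [20, 26]  (≈ [20.0000, 26.0000])

|AB| ∈ {23}
|BC| ∈ {3}
|AC| ∈ [20, 26]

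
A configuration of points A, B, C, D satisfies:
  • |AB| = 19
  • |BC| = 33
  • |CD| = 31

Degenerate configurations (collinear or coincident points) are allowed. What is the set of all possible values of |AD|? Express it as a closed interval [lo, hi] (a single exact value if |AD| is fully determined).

|AD| ∈ [0, 83]  (≈ [0.0000, 83.0000])

|AB| ∈ {19}
|BC| ∈ {33}
|CD| ∈ {31}
|AC| ∈ [14, 52]
|BD| ∈ [2, 64]
|AD| ∈ [0, 83]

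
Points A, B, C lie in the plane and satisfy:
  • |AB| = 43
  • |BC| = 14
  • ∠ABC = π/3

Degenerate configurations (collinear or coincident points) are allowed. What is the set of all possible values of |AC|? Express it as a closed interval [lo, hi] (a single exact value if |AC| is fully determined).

|AB| ∈ {43}
|BC| ∈ {14}
|AC| ∈ {√(1443)}

|AC| = √(1443)  (≈ 37.9868)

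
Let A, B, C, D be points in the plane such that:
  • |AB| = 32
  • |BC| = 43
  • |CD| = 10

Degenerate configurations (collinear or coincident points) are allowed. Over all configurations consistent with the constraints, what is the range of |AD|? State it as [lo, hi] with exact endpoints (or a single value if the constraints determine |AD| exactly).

|AB| ∈ {32}
|BC| ∈ {43}
|CD| ∈ {10}
|AC| ∈ [11, 75]
|BD| ∈ [33, 53]
|AD| ∈ [1, 85]

|AD| ∈ [1, 85]  (≈ [1.0000, 85.0000])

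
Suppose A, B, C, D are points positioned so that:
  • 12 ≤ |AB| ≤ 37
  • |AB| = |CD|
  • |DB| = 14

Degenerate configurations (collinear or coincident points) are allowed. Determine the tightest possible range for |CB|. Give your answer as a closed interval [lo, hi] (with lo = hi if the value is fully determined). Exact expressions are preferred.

|CB| ∈ [0, 51]  (≈ [0.0000, 51.0000])

|AB| ∈ [12, 37]
|BD| ∈ {14}
|CD| ∈ [12, 37]
|AD| ∈ [0, 51]
|BC| ∈ [0, 51]
|AC| ∈ [0, 88]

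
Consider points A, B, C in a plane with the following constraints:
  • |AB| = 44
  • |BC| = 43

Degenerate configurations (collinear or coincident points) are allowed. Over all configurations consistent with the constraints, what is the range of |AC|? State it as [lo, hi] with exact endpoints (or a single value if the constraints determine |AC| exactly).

|AC| ∈ [1, 87]  (≈ [1.0000, 87.0000])

|AB| ∈ {44}
|BC| ∈ {43}
|AC| ∈ [1, 87]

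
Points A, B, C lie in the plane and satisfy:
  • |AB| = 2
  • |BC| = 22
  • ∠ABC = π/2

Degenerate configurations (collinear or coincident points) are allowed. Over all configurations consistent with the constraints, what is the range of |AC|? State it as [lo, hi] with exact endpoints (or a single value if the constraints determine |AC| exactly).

|AC| = 2·√(122)  (≈ 22.0907)

|AB| ∈ {2}
|BC| ∈ {22}
|AC| ∈ {2·√(122)}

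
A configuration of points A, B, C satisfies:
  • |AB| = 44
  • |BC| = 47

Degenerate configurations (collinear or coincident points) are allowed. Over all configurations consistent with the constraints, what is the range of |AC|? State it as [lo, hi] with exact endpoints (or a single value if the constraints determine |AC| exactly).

|AB| ∈ {44}
|BC| ∈ {47}
|AC| ∈ [3, 91]

|AC| ∈ [3, 91]  (≈ [3.0000, 91.0000])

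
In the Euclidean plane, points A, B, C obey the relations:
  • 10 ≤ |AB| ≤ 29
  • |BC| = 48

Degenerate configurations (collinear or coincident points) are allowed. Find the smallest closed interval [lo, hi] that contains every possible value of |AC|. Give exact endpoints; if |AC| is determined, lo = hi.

|AC| ∈ [19, 77]  (≈ [19.0000, 77.0000])

|AB| ∈ [10, 29]
|BC| ∈ {48}
|AC| ∈ [19, 77]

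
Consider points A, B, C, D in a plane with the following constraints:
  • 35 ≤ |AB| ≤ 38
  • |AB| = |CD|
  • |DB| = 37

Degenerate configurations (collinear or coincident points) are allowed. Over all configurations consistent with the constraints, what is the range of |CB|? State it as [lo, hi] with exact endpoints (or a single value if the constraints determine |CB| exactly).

|CB| ∈ [0, 75]  (≈ [0.0000, 75.0000])

|AB| ∈ [35, 38]
|BD| ∈ {37}
|CD| ∈ [35, 38]
|AD| ∈ [0, 75]
|BC| ∈ [0, 75]
|AC| ∈ [0, 113]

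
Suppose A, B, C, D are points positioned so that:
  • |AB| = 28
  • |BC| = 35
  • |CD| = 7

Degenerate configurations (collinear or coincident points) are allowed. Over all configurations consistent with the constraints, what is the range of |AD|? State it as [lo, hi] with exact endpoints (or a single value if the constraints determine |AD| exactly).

|AB| ∈ {28}
|BC| ∈ {35}
|CD| ∈ {7}
|AC| ∈ [7, 63]
|BD| ∈ [28, 42]
|AD| ∈ [0, 70]

|AD| ∈ [0, 70]  (≈ [0.0000, 70.0000])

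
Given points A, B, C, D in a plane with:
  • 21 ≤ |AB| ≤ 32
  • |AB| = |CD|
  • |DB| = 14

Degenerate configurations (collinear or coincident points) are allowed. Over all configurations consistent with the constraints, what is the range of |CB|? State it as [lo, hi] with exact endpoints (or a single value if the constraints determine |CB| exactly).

|AB| ∈ [21, 32]
|BD| ∈ {14}
|CD| ∈ [21, 32]
|AD| ∈ [7, 46]
|BC| ∈ [7, 46]
|AC| ∈ [0, 78]

|CB| ∈ [7, 46]  (≈ [7.0000, 46.0000])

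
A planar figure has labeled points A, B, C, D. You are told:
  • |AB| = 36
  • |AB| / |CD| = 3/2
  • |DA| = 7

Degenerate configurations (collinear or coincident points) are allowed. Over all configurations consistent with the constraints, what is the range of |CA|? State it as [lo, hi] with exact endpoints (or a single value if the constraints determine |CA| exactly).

|AB| ∈ {36}
|AD| ∈ {7}
|CD| ∈ {24}
|BD| ∈ [29, 43]
|AC| ∈ [17, 31]
|BC| ∈ [5, 67]

|CA| ∈ [17, 31]  (≈ [17.0000, 31.0000])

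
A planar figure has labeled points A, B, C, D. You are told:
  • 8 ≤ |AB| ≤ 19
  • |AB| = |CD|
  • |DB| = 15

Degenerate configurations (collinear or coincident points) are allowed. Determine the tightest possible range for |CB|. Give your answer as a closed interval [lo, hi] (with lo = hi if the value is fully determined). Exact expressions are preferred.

|AB| ∈ [8, 19]
|BD| ∈ {15}
|CD| ∈ [8, 19]
|AD| ∈ [0, 34]
|BC| ∈ [0, 34]
|AC| ∈ [0, 53]

|CB| ∈ [0, 34]  (≈ [0.0000, 34.0000])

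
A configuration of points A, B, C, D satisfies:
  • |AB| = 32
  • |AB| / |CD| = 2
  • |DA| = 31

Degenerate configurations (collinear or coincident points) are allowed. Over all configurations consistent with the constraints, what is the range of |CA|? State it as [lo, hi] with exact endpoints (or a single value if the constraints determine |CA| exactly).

|CA| ∈ [15, 47]  (≈ [15.0000, 47.0000])

|AB| ∈ {32}
|AD| ∈ {31}
|CD| ∈ {16}
|BD| ∈ [1, 63]
|AC| ∈ [15, 47]
|BC| ∈ [0, 79]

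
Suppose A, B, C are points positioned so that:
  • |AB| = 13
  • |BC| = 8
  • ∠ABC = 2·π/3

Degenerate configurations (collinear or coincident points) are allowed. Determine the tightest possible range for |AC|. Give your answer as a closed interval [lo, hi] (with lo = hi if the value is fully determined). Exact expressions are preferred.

|AB| ∈ {13}
|BC| ∈ {8}
|AC| ∈ {√(337)}

|AC| = √(337)  (≈ 18.3576)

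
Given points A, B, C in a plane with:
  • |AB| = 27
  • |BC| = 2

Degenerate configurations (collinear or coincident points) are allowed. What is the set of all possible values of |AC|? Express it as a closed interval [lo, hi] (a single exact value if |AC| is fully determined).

|AC| ∈ [25, 29]  (≈ [25.0000, 29.0000])

|AB| ∈ {27}
|BC| ∈ {2}
|AC| ∈ [25, 29]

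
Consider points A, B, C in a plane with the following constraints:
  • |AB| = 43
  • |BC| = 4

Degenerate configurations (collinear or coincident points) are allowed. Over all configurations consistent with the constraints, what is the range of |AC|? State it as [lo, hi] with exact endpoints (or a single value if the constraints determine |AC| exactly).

|AB| ∈ {43}
|BC| ∈ {4}
|AC| ∈ [39, 47]

|AC| ∈ [39, 47]  (≈ [39.0000, 47.0000])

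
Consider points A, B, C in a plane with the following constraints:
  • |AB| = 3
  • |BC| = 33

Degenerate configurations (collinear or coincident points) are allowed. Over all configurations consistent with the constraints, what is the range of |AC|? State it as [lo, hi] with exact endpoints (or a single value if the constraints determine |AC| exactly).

|AB| ∈ {3}
|BC| ∈ {33}
|AC| ∈ [30, 36]

|AC| ∈ [30, 36]  (≈ [30.0000, 36.0000])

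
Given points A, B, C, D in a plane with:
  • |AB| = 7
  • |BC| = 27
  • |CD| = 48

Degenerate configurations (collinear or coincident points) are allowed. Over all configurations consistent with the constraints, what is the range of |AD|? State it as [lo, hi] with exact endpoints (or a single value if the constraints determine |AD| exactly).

|AB| ∈ {7}
|BC| ∈ {27}
|CD| ∈ {48}
|AC| ∈ [20, 34]
|BD| ∈ [21, 75]
|AD| ∈ [14, 82]

|AD| ∈ [14, 82]  (≈ [14.0000, 82.0000])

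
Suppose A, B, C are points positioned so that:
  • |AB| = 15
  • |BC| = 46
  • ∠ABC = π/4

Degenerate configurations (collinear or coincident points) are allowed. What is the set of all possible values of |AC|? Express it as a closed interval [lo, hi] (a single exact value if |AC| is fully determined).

|AC| = √(2341 - 690·√(2))  (≈ 36.9485)

|AB| ∈ {15}
|BC| ∈ {46}
|AC| ∈ {√(2341 - 690·√(2))}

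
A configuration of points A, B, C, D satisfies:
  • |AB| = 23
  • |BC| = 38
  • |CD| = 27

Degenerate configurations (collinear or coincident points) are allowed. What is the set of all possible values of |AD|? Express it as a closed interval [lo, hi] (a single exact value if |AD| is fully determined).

|AB| ∈ {23}
|BC| ∈ {38}
|CD| ∈ {27}
|AC| ∈ [15, 61]
|BD| ∈ [11, 65]
|AD| ∈ [0, 88]

|AD| ∈ [0, 88]  (≈ [0.0000, 88.0000])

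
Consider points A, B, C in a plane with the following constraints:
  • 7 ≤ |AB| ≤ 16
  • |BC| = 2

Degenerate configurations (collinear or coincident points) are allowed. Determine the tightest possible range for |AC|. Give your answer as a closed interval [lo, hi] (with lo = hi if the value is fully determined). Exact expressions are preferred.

|AC| ∈ [5, 18]  (≈ [5.0000, 18.0000])

|AB| ∈ [7, 16]
|BC| ∈ {2}
|AC| ∈ [5, 18]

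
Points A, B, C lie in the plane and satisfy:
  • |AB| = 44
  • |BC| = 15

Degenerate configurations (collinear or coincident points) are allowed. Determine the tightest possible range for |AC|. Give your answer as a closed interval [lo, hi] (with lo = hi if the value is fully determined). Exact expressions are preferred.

|AC| ∈ [29, 59]  (≈ [29.0000, 59.0000])

|AB| ∈ {44}
|BC| ∈ {15}
|AC| ∈ [29, 59]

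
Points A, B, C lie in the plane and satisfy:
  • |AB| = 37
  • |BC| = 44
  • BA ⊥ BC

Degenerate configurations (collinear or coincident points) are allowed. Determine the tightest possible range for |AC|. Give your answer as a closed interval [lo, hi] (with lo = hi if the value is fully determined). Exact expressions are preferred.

|AC| = √(3305)  (≈ 57.4891)

|AB| ∈ {37}
|BC| ∈ {44}
|AC| ∈ {√(3305)}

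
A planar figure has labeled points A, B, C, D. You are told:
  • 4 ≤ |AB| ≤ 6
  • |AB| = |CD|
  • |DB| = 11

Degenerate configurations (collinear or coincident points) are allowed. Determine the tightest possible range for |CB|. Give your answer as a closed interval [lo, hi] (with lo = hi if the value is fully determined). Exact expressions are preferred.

|AB| ∈ [4, 6]
|BD| ∈ {11}
|CD| ∈ [4, 6]
|AD| ∈ [5, 17]
|BC| ∈ [5, 17]
|AC| ∈ [0, 23]

|CB| ∈ [5, 17]  (≈ [5.0000, 17.0000])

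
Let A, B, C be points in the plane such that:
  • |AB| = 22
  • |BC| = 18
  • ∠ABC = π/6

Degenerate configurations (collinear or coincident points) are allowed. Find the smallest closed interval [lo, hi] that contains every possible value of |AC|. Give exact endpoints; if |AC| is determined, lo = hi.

|AB| ∈ {22}
|BC| ∈ {18}
|AC| ∈ {2·√(202 - 99·√(3))}

|AC| = 2·√(202 - 99·√(3))  (≈ 11.0502)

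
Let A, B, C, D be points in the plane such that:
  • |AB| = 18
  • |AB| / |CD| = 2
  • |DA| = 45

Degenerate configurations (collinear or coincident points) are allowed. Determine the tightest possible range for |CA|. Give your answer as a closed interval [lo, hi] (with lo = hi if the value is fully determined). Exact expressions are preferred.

|AB| ∈ {18}
|AD| ∈ {45}
|CD| ∈ {9}
|BD| ∈ [27, 63]
|AC| ∈ [36, 54]
|BC| ∈ [18, 72]

|CA| ∈ [36, 54]  (≈ [36.0000, 54.0000])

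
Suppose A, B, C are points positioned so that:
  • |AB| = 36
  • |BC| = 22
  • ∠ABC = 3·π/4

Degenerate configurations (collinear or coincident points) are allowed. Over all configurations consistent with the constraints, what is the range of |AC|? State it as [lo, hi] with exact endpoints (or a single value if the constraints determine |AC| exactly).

|AB| ∈ {36}
|BC| ∈ {22}
|AC| ∈ {2·√(198·√(2) + 445)}

|AC| = 2·√(198·√(2) + 445)  (≈ 53.8522)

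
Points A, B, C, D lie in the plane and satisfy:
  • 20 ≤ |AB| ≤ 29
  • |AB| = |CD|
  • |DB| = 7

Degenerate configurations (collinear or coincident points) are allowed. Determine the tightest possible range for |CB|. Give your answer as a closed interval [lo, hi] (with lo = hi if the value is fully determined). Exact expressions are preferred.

|CB| ∈ [13, 36]  (≈ [13.0000, 36.0000])

|AB| ∈ [20, 29]
|BD| ∈ {7}
|CD| ∈ [20, 29]
|AD| ∈ [13, 36]
|BC| ∈ [13, 36]
|AC| ∈ [0, 65]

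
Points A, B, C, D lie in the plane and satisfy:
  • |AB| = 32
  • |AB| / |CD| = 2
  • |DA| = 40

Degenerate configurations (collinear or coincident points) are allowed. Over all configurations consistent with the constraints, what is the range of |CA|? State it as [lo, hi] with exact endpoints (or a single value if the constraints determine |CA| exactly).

|CA| ∈ [24, 56]  (≈ [24.0000, 56.0000])

|AB| ∈ {32}
|AD| ∈ {40}
|CD| ∈ {16}
|BD| ∈ [8, 72]
|AC| ∈ [24, 56]
|BC| ∈ [0, 88]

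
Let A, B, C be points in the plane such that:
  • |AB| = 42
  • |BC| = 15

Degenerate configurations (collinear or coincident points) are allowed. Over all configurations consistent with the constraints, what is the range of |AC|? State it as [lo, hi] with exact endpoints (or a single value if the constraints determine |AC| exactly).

|AB| ∈ {42}
|BC| ∈ {15}
|AC| ∈ [27, 57]

|AC| ∈ [27, 57]  (≈ [27.0000, 57.0000])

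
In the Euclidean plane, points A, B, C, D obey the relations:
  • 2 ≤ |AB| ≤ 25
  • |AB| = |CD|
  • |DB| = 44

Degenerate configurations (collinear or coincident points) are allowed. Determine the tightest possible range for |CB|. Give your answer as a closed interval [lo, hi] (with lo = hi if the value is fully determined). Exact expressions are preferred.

|CB| ∈ [19, 69]  (≈ [19.0000, 69.0000])

|AB| ∈ [2, 25]
|BD| ∈ {44}
|CD| ∈ [2, 25]
|AD| ∈ [19, 69]
|BC| ∈ [19, 69]
|AC| ∈ [0, 94]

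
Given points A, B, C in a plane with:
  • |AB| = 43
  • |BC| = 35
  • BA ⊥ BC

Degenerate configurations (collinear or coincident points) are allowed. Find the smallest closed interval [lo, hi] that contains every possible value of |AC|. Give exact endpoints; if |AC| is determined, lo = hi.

|AB| ∈ {43}
|BC| ∈ {35}
|AC| ∈ {√(3074)}

|AC| = √(3074)  (≈ 55.4437)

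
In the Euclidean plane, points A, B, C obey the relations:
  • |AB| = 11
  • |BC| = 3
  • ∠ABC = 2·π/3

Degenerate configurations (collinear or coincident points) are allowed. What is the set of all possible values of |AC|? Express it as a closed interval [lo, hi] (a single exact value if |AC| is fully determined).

|AC| = √(163)  (≈ 12.7671)

|AB| ∈ {11}
|BC| ∈ {3}
|AC| ∈ {√(163)}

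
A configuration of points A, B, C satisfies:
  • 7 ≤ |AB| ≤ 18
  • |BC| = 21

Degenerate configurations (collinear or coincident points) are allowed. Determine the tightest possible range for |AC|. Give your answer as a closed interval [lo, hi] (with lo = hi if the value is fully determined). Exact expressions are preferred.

|AB| ∈ [7, 18]
|BC| ∈ {21}
|AC| ∈ [3, 39]

|AC| ∈ [3, 39]  (≈ [3.0000, 39.0000])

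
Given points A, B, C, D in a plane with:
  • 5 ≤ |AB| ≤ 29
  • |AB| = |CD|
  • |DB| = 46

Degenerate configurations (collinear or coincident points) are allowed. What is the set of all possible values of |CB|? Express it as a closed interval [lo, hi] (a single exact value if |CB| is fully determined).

|CB| ∈ [17, 75]  (≈ [17.0000, 75.0000])

|AB| ∈ [5, 29]
|BD| ∈ {46}
|CD| ∈ [5, 29]
|AD| ∈ [17, 75]
|BC| ∈ [17, 75]
|AC| ∈ [0, 104]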